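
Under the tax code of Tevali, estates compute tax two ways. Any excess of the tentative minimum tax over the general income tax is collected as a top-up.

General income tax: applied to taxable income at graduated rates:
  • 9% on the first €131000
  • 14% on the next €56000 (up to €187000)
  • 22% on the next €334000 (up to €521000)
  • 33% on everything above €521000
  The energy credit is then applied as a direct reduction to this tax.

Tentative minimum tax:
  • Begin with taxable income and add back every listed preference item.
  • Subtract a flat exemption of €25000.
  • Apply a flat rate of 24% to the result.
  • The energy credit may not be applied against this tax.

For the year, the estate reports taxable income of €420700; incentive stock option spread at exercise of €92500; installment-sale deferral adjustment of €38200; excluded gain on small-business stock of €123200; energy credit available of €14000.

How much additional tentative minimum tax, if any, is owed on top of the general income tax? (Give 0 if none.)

Tentative minimum tax:
  Adjusted income: €420700 + €92500 + €38200 + €123200 = €674600
  Less exemption €25000 → base €649600
  €649600 × 24% = €155904

General income tax:
  €131000 × 9% = €11790
  €56000 × 14% = €7840
  €233700 × 22% = €51414
  → €71044
  Less energy credit €14000 → €57044

Excess of tentative minimum tax over general income tax: €155904 − €57044 = €98860.

€98860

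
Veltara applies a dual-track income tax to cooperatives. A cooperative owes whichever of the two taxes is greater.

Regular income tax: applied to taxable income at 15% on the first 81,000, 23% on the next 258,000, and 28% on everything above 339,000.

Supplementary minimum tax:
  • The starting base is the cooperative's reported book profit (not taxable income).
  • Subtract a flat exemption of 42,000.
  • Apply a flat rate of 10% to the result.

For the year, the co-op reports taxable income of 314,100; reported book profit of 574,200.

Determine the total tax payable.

Regular income tax:
  81,000 × 15% = 12,150
  233,100 × 23% = 53,613
  → 65,763

Supplementary minimum tax:
  Base (reported book profit): 574,200
  Less exemption 42,000 → base 532,200
  532,200 × 10% = 53,220

65,763 > 53,220, so the regular income tax governs.

65,763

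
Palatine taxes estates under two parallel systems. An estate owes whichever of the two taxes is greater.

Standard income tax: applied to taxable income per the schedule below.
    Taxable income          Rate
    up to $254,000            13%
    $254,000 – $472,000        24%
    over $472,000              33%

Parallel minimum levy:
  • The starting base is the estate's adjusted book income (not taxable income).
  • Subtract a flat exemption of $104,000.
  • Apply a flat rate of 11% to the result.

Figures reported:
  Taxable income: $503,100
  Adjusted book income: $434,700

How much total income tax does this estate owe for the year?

Parallel minimum levy:
  Base (adjusted book income): $434,700
  Less exemption $104,000 → base $330,700
  $330,700 × 11% = $36,377

Standard income tax:
  $254,000 × 13% = $33,020
  $218,000 × 24% = $52,320
  $31,100 × 33% = $10,263
  → $95,603

$95,603 > $36,377, so the standard income tax governs.

$95,603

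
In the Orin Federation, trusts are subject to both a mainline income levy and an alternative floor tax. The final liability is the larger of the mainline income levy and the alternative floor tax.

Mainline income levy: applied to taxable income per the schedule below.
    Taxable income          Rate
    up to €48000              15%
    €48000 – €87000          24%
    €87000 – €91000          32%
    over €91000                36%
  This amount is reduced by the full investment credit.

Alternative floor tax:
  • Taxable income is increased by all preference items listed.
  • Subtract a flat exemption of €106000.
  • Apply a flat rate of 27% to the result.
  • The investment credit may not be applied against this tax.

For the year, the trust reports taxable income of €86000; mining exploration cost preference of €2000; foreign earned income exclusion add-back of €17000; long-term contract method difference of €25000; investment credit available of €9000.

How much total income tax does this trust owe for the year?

€7320

Alternative floor tax:
  Adjusted income: €86000 + €2000 + €17000 + €25000 = €130000
  Less exemption €106000 → base €24000
  €24000 × 27% = €6480

Mainline income levy:
  €48000 × 15% = €7200
  €38000 × 24% = €9120
  → €16320
  Less investment credit €9000 → €7320

€7320 > €6480, so the mainline income levy governs.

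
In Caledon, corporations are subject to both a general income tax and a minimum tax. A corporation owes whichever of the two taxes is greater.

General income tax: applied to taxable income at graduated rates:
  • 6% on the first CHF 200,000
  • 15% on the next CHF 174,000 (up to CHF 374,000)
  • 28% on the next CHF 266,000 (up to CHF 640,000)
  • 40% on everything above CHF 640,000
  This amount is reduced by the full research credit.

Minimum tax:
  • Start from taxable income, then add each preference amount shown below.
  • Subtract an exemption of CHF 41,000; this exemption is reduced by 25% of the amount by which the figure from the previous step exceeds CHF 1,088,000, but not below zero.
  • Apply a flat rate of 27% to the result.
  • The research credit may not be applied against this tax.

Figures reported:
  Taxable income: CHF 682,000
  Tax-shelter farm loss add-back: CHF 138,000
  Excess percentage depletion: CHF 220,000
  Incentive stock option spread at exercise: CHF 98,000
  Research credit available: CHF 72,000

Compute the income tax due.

General income tax:
  CHF 200,000 × 6% = CHF 12,000
  CHF 174,000 × 15% = CHF 26,100
  CHF 266,000 × 28% = CHF 74,480
  CHF 42,000 × 40% = CHF 16,800
  → CHF 129,380
  Less research credit CHF 72,000 → CHF 57,380

Minimum tax:
  Adjusted income: CHF 682,000 + CHF 138,000 + CHF 220,000 + CHF 98,000 = CHF 1,138,000
  Exemption: CHF 41,000 − 25% × (CHF 1,138,000 − CHF 1,088,000) = CHF 41,000 − CHF 12,500 = CHF 28,500
  Base: CHF 1,138,000 − CHF 28,500 = CHF 1,109,500
  CHF 1,109,500 × 27% = CHF 299,565

CHF 299,565 > CHF 57,380, so the minimum tax is the binding amount.

CHF 299,565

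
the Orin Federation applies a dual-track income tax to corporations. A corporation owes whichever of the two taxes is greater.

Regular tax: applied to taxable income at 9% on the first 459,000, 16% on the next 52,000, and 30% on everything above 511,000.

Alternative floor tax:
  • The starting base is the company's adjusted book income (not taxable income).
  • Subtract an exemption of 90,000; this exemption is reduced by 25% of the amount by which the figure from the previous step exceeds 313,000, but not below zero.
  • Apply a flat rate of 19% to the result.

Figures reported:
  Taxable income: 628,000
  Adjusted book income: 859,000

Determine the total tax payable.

163,210

Regular tax:
  459,000 × 9% = 41,310
  52,000 × 16% = 8,320
  117,000 × 30% = 35,100
  → 84,730

Alternative floor tax:
  Base (adjusted book income): 859,000
  Exemption: 25% × (859,000 − 313,000) = 136,500 ≥ 90,000, so the exemption is fully phased out
  Base: 859,000 − 0 = 859,000
  859,000 × 19% = 163,210

163,210 > 84,730, so the alternative floor tax is the binding amount.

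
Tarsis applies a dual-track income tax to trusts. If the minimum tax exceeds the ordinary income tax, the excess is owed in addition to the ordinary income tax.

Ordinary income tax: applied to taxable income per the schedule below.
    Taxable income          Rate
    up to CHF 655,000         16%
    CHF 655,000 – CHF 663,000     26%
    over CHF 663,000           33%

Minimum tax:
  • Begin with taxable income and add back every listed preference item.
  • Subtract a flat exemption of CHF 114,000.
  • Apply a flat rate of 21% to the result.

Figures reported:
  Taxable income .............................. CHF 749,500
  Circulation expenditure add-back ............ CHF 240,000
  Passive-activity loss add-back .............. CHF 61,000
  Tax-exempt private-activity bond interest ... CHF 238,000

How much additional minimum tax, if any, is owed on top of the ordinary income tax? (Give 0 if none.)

CHF 111,220

Minimum tax:
  Adjusted income: CHF 749,500 + CHF 240,000 + CHF 61,000 + CHF 238,000 = CHF 1,288,500
  Less exemption CHF 114,000 → base CHF 1,174,500
  CHF 1,174,500 × 21% = CHF 246,645

Ordinary income tax:
  CHF 655,000 × 16% = CHF 104,800
  CHF 8,000 × 26% = CHF 2,080
  CHF 86,500 × 33% = CHF 28,545
  → CHF 135,425

Excess of minimum tax over ordinary income tax: CHF 246,645 − CHF 135,425 = CHF 111,220.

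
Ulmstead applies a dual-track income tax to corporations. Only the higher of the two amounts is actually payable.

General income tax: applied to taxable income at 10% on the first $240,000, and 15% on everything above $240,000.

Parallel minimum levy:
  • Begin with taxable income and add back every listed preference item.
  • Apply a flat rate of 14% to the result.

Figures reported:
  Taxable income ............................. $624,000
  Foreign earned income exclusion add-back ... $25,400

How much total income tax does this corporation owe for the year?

Parallel minimum levy:
  Adjusted income: $624,000 + $25,400 = $649,400
  $649,400 × 14% = $90,916

General income tax:
  $240,000 × 10% = $24,000
  $384,000 × 15% = $57,600
  → $81,600

$90,916 > $81,600, so the parallel minimum levy is the binding amount.

$90,916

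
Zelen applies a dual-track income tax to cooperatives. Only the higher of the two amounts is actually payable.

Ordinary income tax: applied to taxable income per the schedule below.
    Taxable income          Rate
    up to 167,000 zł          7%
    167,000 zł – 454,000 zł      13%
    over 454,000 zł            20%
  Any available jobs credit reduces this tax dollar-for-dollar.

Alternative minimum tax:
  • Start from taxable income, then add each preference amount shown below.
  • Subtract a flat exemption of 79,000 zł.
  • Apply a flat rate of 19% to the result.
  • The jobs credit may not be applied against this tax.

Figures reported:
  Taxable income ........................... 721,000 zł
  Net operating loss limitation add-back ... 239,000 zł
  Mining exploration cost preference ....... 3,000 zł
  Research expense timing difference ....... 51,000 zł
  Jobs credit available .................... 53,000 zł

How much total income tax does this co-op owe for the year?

177,650 zł

Ordinary income tax:
  167,000 zł × 7% = 11,690 zł
  287,000 zł × 13% = 37,310 zł
  267,000 zł × 20% = 53,400 zł
  → 102,400 zł
  Less jobs credit 53,000 zł → 49,400 zł

Alternative minimum tax:
  Adjusted income: 721,000 zł + 239,000 zł + 3,000 zł + 51,000 zł = 1,014,000 zł
  Less exemption 79,000 zł → base 935,000 zł
  935,000 zł × 19% = 177,650 zł

177,650 zł > 49,400 zł, so the alternative minimum tax is the binding amount.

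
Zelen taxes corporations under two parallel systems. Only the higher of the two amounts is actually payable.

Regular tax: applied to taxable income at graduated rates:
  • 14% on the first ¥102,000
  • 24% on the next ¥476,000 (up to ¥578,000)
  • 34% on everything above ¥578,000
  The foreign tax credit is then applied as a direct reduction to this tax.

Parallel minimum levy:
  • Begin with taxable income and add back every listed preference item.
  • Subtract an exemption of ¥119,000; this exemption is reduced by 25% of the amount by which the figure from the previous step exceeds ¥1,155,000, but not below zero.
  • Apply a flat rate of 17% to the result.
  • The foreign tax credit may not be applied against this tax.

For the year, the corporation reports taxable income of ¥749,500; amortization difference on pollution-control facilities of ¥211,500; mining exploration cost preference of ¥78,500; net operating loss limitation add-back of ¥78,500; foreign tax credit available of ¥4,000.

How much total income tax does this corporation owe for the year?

Regular tax:
  ¥102,000 × 14% = ¥14,280
  ¥476,000 × 24% = ¥114,240
  ¥171,500 × 34% = ¥58,310
  → ¥186,830
  Less foreign tax credit ¥4,000 → ¥182,830

Parallel minimum levy:
  Adjusted income: ¥749,500 + ¥211,500 + ¥78,500 + ¥78,500 = ¥1,118,000
  Exemption: ¥1,118,000 ≤ ¥1,155,000, so full ¥119,000 applies
  Base: ¥1,118,000 − ¥119,000 = ¥999,000
  ¥999,000 × 17% = ¥169,830

¥182,830 > ¥169,830, so the regular tax governs.

¥182,830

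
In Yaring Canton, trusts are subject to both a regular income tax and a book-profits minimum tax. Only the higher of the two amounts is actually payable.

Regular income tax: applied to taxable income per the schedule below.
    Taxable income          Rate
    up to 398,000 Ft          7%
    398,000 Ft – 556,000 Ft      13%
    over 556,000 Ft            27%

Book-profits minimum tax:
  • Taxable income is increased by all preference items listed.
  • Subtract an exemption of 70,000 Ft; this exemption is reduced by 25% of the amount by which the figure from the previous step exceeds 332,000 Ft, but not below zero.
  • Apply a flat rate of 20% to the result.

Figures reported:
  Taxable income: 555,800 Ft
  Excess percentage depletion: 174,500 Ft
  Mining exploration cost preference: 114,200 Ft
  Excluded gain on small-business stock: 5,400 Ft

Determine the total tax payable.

169,980 Ft

Regular income tax:
  398,000 Ft × 7% = 27,860 Ft
  157,800 Ft × 13% = 20,514 Ft
  → 48,374 Ft

Book-profits minimum tax:
  Adjusted income: 555,800 Ft + 174,500 Ft + 114,200 Ft + 5,400 Ft = 849,900 Ft
  Exemption: 25% × (849,900 Ft − 332,000 Ft) = 129,475 Ft ≥ 70,000 Ft, so the exemption is fully phased out
  Base: 849,900 Ft − 0 Ft = 849,900 Ft
  849,900 Ft × 20% = 169,980 Ft

169,980 Ft > 48,374 Ft, so the book-profits minimum tax is the binding amount.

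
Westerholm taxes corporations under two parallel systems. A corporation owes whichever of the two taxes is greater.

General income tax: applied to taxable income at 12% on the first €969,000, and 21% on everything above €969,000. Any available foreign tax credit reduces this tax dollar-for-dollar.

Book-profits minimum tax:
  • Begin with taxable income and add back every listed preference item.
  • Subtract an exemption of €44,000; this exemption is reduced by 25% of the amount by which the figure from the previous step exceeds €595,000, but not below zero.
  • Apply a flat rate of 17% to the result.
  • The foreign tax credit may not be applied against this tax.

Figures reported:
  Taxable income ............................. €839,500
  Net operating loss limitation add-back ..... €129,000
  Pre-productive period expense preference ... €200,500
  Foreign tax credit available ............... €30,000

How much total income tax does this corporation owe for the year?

General income tax:
  €839,500 × 12% = €100,740
  Less foreign tax credit €30,000 → €70,740

Book-profits minimum tax:
  Adjusted income: €839,500 + €129,000 + €200,500 = €1,169,000
  Exemption: 25% × (€1,169,000 − €595,000) = €143,500 ≥ €44,000, so the exemption is fully phased out
  Base: €1,169,000 − €0 = €1,169,000
  €1,169,000 × 17% = €198,730

€198,730 > €70,740, so the book-profits minimum tax is the binding amount.

€198,730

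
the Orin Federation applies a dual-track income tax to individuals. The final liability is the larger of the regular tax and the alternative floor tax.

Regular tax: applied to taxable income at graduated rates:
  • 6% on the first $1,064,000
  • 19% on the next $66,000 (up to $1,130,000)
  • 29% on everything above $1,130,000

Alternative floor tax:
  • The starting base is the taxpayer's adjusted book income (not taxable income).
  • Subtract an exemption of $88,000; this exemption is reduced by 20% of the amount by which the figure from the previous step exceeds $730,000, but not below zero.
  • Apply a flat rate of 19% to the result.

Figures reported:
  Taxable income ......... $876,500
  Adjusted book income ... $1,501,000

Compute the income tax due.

$285,190

Regular tax:
  $876,500 × 6% = $52,590

Alternative floor tax:
  Base (adjusted book income): $1,501,000
  Exemption: 20% × ($1,501,000 − $730,000) = $154,200 ≥ $88,000, so the exemption is fully phased out
  Base: $1,501,000 − $0 = $1,501,000
  $1,501,000 × 19% = $285,190

$285,190 > $52,590, so the alternative floor tax is the binding amount.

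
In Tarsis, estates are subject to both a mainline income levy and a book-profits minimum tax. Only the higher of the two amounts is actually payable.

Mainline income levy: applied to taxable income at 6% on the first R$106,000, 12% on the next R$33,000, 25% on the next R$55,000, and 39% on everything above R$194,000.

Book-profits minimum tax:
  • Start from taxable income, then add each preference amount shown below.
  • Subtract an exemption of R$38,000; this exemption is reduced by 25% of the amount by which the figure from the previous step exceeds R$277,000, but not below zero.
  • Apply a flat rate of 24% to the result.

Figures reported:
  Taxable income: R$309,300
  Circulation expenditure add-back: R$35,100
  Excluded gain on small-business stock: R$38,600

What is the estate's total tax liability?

R$89,160

Book-profits minimum tax:
  Adjusted income: R$309,300 + R$35,100 + R$38,600 = R$383,000
  Exemption: R$38,000 − 25% × (R$383,000 − R$277,000) = R$38,000 − R$26,500 = R$11,500
  Base: R$383,000 − R$11,500 = R$371,500
  R$371,500 × 24% = R$89,160

Mainline income levy:
  R$106,000 × 6% = R$6,360
  R$33,000 × 12% = R$3,960
  R$55,000 × 25% = R$13,750
  R$115,300 × 39% = R$44,967
  → R$69,037

R$89,160 > R$69,037, so the book-profits minimum tax is the binding amount.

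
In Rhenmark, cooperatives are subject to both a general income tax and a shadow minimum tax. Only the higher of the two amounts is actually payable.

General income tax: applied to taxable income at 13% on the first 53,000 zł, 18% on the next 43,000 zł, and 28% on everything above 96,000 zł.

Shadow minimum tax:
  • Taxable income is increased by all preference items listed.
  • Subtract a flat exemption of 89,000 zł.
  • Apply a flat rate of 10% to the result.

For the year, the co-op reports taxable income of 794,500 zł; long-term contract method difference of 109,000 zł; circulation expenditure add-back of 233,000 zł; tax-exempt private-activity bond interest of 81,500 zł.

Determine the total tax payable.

210,210 zł

General income tax:
  53,000 zł × 13% = 6,890 zł
  43,000 zł × 18% = 7,740 zł
  698,500 zł × 28% = 195,580 zł
  → 210,210 zł

Shadow minimum tax:
  Adjusted income: 794,500 zł + 109,000 zł + 233,000 zł + 81,500 zł = 1,218,000 zł
  Less exemption 89,000 zł → base 1,129,000 zł
  1,129,000 zł × 10% = 112,900 zł

210,210 zł > 112,900 zł, so the general income tax governs.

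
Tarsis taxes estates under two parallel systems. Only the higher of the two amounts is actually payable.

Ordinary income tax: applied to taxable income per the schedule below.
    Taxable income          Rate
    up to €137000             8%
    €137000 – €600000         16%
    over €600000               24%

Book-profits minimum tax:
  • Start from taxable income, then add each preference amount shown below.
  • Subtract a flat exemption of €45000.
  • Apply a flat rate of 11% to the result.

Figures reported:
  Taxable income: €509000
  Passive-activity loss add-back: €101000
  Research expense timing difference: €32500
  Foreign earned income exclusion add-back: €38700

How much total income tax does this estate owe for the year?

Book-profits minimum tax:
  Adjusted income: €509000 + €101000 + €32500 + €38700 = €681200
  Less exemption €45000 → base €636200
  €636200 × 11% = €69982

Ordinary income tax:
  €137000 × 8% = €10960
  €372000 × 16% = €59520
  → €70480

€70480 > €69982, so the ordinary income tax governs.

€70480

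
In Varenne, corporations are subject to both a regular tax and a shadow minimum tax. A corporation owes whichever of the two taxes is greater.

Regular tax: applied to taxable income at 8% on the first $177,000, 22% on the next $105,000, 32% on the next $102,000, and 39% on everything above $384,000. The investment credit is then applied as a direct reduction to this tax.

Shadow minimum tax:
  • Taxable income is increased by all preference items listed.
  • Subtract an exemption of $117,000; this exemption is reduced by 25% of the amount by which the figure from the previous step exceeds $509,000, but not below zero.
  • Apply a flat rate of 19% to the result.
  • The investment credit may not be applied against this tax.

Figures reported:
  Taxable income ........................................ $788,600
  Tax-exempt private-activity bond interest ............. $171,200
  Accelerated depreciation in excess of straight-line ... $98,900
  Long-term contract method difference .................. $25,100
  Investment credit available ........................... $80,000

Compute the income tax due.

$205,922

Regular tax:
  $177,000 × 8% = $14,160
  $105,000 × 22% = $23,100
  $102,000 × 32% = $32,640
  $404,600 × 39% = $157,794
  → $227,694
  Less investment credit $80,000 → $147,694

Shadow minimum tax:
  Adjusted income: $788,600 + $171,200 + $98,900 + $25,100 = $1,083,800
  Exemption: 25% × ($1,083,800 − $509,000) = $143,700 ≥ $117,000, so the exemption is fully phased out
  Base: $1,083,800 − $0 = $1,083,800
  $1,083,800 × 19% = $205,922

$205,922 > $147,694, so the shadow minimum tax is the binding amount.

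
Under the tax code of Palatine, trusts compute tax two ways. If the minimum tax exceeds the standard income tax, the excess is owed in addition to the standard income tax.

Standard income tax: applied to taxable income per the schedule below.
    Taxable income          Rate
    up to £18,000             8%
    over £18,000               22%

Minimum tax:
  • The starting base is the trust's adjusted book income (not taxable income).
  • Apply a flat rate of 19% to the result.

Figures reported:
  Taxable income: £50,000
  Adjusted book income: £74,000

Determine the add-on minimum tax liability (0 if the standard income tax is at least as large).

£5,580

Minimum tax:
  Base (adjusted book income): £74,000
  £74,000 × 19% = £14,060

Standard income tax:
  £18,000 × 8% = £1,440
  £32,000 × 22% = £7,040
  → £8,480

Excess of minimum tax over standard income tax: £14,060 − £8,480 = £5,580.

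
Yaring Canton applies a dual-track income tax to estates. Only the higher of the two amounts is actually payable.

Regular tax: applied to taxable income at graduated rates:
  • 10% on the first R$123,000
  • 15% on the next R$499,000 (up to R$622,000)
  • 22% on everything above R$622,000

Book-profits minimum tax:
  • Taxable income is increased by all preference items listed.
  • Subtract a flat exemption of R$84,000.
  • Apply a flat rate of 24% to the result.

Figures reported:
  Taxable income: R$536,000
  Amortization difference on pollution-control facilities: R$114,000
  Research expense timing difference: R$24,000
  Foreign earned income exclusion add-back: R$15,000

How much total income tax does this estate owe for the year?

R$145,200

Regular tax:
  R$123,000 × 10% = R$12,300
  R$413,000 × 15% = R$61,950
  → R$74,250

Book-profits minimum tax:
  Adjusted income: R$536,000 + R$114,000 + R$24,000 + R$15,000 = R$689,000
  Less exemption R$84,000 → base R$605,000
  R$605,000 × 24% = R$145,200

R$145,200 > R$74,250, so the book-profits minimum tax is the binding amount.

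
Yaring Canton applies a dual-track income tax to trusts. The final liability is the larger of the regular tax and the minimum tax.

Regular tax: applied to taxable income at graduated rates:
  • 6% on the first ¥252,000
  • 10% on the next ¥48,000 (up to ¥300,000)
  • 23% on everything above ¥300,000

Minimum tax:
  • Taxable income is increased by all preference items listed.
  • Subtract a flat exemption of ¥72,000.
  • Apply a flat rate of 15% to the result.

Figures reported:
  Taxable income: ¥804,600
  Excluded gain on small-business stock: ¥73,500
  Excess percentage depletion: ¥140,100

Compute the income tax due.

Regular tax:
  ¥252,000 × 6% = ¥15,120
  ¥48,000 × 10% = ¥4,800
  ¥504,600 × 23% = ¥116,058
  → ¥135,978

Minimum tax:
  Adjusted income: ¥804,600 + ¥73,500 + ¥140,100 = ¥1,018,200
  Less exemption ¥72,000 → base ¥946,200
  ¥946,200 × 15% = ¥141,930

¥141,930 > ¥135,978, so the minimum tax is the binding amount.

¥141,930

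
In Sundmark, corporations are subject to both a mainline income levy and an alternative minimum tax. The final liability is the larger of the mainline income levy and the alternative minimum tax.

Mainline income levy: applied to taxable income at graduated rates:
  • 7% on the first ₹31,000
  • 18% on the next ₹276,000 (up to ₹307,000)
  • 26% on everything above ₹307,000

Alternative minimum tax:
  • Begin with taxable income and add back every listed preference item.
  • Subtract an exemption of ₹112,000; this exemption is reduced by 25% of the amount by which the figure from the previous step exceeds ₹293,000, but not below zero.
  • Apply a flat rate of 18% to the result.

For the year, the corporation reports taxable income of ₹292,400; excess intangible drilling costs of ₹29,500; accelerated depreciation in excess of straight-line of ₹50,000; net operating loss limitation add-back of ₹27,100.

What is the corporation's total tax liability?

Alternative minimum tax:
  Adjusted income: ₹292,400 + ₹29,500 + ₹50,000 + ₹27,100 = ₹399,000
  Exemption: ₹112,000 − 25% × (₹399,000 − ₹293,000) = ₹112,000 − ₹26,500 = ₹85,500
  Base: ₹399,000 − ₹85,500 = ₹313,500
  ₹313,500 × 18% = ₹56,430

Mainline income levy:
  ₹31,000 × 7% = ₹2,170
  ₹261,400 × 18% = ₹47,052
  → ₹49,222

₹56,430 > ₹49,222, so the alternative minimum tax is the binding amount.

₹56,430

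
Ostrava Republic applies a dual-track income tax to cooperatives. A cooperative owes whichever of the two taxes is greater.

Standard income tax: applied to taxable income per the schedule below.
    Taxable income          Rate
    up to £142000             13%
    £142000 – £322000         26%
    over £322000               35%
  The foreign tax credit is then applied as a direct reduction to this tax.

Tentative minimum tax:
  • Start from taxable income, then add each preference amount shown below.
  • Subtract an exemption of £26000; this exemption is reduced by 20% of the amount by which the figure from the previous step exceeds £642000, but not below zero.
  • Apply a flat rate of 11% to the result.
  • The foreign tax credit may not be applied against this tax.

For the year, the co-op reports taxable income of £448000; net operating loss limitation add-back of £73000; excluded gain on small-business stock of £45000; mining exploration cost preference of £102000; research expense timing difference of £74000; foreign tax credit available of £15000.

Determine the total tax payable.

Standard income tax:
  £142000 × 13% = £18460
  £180000 × 26% = £46800
  £126000 × 35% = £44100
  → £109360
  Less foreign tax credit £15000 → £94360

Tentative minimum tax:
  Adjusted income: £448000 + £73000 + £45000 + £102000 + £74000 = £742000
  Exemption: £26000 − 20% × (£742000 − £642000) = £26000 − £20000 = £6000
  Base: £742000 − £6000 = £736000
  £736000 × 11% = £80960

£94360 > £80960, so the standard income tax governs.

£94360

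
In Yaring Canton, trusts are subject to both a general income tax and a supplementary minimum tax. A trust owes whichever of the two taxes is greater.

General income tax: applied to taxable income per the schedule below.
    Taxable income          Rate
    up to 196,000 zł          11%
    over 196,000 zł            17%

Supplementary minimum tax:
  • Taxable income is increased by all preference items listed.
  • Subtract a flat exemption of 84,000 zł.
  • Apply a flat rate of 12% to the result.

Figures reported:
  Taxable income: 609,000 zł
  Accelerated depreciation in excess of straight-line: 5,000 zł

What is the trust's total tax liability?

91,770 zł

Supplementary minimum tax:
  Adjusted income: 609,000 zł + 5,000 zł = 614,000 zł
  Less exemption 84,000 zł → base 530,000 zł
  530,000 zł × 12% = 63,600 zł

General income tax:
  196,000 zł × 11% = 21,560 zł
  413,000 zł × 17% = 70,210 zł
  → 91,770 zł

91,770 zł > 63,600 zł, so the general income tax governs.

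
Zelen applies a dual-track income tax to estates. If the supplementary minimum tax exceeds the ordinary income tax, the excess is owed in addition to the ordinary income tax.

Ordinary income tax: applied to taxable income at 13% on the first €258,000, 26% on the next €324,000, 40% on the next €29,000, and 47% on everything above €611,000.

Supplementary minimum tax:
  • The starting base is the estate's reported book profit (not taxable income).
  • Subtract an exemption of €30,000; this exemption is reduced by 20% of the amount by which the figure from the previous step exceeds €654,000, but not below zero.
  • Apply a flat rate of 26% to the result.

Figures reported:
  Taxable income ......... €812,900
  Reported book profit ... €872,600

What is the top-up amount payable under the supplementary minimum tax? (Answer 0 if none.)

€2,603

Ordinary income tax:
  €258,000 × 13% = €33,540
  €324,000 × 26% = €84,240
  €29,000 × 40% = €11,600
  €201,900 × 47% = €94,893
  → €224,273

Supplementary minimum tax:
  Base (reported book profit): €872,600
  Exemption: 20% × (€872,600 − €654,000) = €43,720 ≥ €30,000, so the exemption is fully phased out
  Base: €872,600 − €0 = €872,600
  €872,600 × 26% = €226,876

Excess of supplementary minimum tax over ordinary income tax: €226,876 − €224,273 = €2,603.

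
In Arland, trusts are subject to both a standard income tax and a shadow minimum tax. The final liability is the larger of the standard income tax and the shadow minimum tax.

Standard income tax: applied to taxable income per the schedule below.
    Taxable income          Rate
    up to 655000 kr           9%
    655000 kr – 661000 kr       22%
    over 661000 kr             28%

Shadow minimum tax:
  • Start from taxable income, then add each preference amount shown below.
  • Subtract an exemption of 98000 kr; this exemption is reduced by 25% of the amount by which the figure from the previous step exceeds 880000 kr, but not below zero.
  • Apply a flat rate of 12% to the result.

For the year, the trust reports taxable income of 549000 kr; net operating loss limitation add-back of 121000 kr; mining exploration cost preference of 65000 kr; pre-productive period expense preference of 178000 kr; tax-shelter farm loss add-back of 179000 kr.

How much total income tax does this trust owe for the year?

Shadow minimum tax:
  Adjusted income: 549000 kr + 121000 kr + 65000 kr + 178000 kr + 179000 kr = 1092000 kr
  Exemption: 98000 kr − 25% × (1092000 kr − 880000 kr) = 98000 kr − 53000 kr = 45000 kr
  Base: 1092000 kr − 45000 kr = 1047000 kr
  1047000 kr × 12% = 125640 kr

Standard income tax:
  549000 kr × 9% = 49410 kr

125640 kr > 49410 kr, so the shadow minimum tax is the binding amount.

125640 kr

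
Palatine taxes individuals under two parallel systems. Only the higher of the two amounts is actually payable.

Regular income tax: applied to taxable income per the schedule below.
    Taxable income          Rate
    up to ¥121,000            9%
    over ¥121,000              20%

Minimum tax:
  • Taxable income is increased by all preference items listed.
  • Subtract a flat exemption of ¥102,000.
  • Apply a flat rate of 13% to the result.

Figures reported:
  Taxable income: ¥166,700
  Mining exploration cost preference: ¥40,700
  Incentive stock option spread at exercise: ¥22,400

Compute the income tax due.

¥20,030

Minimum tax:
  Adjusted income: ¥166,700 + ¥40,700 + ¥22,400 = ¥229,800
  Less exemption ¥102,000 → base ¥127,800
  ¥127,800 × 13% = ¥16,614

Regular income tax:
  ¥121,000 × 9% = ¥10,890
  ¥45,700 × 20% = ¥9,140
  → ¥20,030

¥20,030 > ¥16,614, so the regular income tax governs.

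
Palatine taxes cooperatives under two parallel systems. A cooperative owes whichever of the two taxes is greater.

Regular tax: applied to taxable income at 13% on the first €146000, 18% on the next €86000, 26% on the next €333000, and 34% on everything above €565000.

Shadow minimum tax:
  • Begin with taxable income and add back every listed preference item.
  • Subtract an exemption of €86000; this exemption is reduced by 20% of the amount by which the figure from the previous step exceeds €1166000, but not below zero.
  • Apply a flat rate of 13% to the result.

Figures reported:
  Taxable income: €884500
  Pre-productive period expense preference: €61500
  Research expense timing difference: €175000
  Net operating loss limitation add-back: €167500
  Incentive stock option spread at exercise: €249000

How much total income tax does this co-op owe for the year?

Shadow minimum tax:
  Adjusted income: €884500 + €61500 + €175000 + €167500 + €249000 = €1537500
  Exemption: €86000 − 20% × (€1537500 − €1166000) = €86000 − €74300 = €11700
  Base: €1537500 − €11700 = €1525800
  €1525800 × 13% = €198354

Regular tax:
  €146000 × 13% = €18980
  €86000 × 18% = €15480
  €333000 × 26% = €86580
  €319500 × 34% = €108630
  → €229670

€229670 > €198354, so the regular tax governs.

€229670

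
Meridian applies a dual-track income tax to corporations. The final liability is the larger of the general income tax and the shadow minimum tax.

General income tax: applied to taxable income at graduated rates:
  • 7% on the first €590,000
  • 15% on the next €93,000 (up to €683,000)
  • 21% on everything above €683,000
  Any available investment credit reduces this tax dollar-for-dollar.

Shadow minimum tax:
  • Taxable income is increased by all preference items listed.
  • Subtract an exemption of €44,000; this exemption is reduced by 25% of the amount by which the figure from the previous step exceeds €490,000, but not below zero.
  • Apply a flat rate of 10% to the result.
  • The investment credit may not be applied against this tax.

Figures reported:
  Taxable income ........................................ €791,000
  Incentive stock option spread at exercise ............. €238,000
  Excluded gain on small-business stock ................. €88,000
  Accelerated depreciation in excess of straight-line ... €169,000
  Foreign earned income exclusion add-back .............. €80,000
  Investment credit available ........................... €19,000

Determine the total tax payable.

€136,600

Shadow minimum tax:
  Adjusted income: €791,000 + €238,000 + €88,000 + €169,000 + €80,000 = €1,366,000
  Exemption: 25% × (€1,366,000 − €490,000) = €219,000 ≥ €44,000, so the exemption is fully phased out
  Base: €1,366,000 − €0 = €1,366,000
  €1,366,000 × 10% = €136,600

General income tax:
  €590,000 × 7% = €41,300
  €93,000 × 15% = €13,950
  €108,000 × 21% = €22,680
  → €77,930
  Less investment credit €19,000 → €58,930

€136,600 > €58,930, so the shadow minimum tax is the binding amount.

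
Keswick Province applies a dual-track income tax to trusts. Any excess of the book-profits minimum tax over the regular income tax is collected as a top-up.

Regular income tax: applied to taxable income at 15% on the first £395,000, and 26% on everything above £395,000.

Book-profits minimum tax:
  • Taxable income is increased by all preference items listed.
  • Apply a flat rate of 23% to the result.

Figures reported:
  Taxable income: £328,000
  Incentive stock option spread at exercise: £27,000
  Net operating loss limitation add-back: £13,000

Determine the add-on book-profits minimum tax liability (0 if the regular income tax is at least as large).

Regular income tax:
  £328,000 × 15% = £49,200

Book-profits minimum tax:
  Adjusted income: £328,000 + £27,000 + £13,000 = £368,000
  £368,000 × 23% = £84,640

Excess of book-profits minimum tax over regular income tax: £84,640 − £49,200 = £35,440.

£35,440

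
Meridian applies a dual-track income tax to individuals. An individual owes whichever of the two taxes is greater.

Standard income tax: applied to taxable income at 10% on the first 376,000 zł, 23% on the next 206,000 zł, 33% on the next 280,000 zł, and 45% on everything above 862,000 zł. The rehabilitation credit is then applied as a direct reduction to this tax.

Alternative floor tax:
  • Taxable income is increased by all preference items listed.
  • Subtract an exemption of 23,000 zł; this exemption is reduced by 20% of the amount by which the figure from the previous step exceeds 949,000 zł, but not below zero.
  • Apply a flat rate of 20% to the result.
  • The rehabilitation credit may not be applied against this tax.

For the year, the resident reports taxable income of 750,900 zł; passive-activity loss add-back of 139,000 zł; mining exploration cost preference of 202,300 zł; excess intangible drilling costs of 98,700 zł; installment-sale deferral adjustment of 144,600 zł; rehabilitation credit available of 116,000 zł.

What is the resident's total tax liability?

Alternative floor tax:
  Adjusted income: 750,900 zł + 139,000 zł + 202,300 zł + 98,700 zł + 144,600 zł = 1,335,500 zł
  Exemption: 20% × (1,335,500 zł − 949,000 zł) = 77,300 zł ≥ 23,000 zł, so the exemption is fully phased out
  Base: 1,335,500 zł − 0 zł = 1,335,500 zł
  1,335,500 zł × 20% = 267,100 zł

Standard income tax:
  376,000 zł × 10% = 37,600 zł
  206,000 zł × 23% = 47,380 zł
  168,900 zł × 33% = 55,737 zł
  → 140,717 zł
  Less rehabilitation credit 116,000 zł → 24,717 zł

267,100 zł > 24,717 zł, so the alternative floor tax is the binding amount.

267,100 zł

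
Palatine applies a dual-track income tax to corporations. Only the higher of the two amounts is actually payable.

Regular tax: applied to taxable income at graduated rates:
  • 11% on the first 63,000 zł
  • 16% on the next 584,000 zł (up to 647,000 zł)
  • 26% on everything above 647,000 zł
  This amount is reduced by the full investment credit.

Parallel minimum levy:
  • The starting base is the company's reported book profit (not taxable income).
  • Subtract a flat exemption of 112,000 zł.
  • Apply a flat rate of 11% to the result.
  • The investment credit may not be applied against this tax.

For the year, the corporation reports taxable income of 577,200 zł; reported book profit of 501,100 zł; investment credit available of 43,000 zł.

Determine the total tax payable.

Regular tax:
  63,000 zł × 11% = 6,930 zł
  514,200 zł × 16% = 82,272 zł
  → 89,202 zł
  Less investment credit 43,000 zł → 46,202 zł

Parallel minimum levy:
  Base (reported book profit): 501,100 zł
  Less exemption 112,000 zł → base 389,100 zł
  389,100 zł × 11% = 42,801 zł

46,202 zł > 42,801 zł, so the regular tax governs.

46,202 zł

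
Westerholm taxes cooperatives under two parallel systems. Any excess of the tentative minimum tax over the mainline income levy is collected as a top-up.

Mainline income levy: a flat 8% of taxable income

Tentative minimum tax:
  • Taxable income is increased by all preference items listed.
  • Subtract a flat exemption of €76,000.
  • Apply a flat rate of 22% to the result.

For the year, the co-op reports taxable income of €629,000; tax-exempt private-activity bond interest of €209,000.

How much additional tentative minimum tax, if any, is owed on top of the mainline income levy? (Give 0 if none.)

€117,320

Mainline income levy:
  €629,000 × 8% = €50,320

Tentative minimum tax:
  Adjusted income: €629,000 + €209,000 = €838,000
  Less exemption €76,000 → base €762,000
  €762,000 × 22% = €167,640

Excess of tentative minimum tax over mainline income levy: €167,640 − €50,320 = €117,320.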